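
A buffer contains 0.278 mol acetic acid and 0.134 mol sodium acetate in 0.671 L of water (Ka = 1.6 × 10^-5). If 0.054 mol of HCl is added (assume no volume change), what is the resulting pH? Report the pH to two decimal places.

pH = 4.18

After neutralization: n(CH3COOH) = 0.332 mol, n(CH3COO-) = 0.08 mol.
pKa = −log(1.6 × 10^-5) = 4.796
Henderson–Hasselbalch with mole ratio 0.08/0.332: pH = 4.796 + (-0.618)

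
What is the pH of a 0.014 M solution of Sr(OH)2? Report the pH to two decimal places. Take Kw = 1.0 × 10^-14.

Sr(OH)2 is a strong base (each formula unit releases 2 OH-); [OH-] = 0.028 M.
pOH = -log(0.028) = 1.55
pH = 14.00 - 1.55 = 12.45

pH = 12.45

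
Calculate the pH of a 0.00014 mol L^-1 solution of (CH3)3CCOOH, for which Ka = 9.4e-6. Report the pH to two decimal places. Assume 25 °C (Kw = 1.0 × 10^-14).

(CH3)3CCOOH ⇌ (CH3)3CCOO- + H+
Ka = [H+]²/(0.00014 − [H+]) = 9.4 × 10^-6
The 5% rule fails; solving [H+]² + Ka·[H+] − Ka·C₀ = 0 exactly:
[H+] = (−Ka + √(Ka² + 4·Ka·C₀))/2 = 3.19 × 10^-5 M
pH = −log(3.19 × 10^-5) = 4.50

pH = 4.50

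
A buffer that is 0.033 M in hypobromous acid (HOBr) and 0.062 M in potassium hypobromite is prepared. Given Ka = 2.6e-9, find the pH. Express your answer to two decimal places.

pH = 8.86

pKa = −log(2.6 × 10^-9) = 8.585
Using pH = pKa + log([base]/[acid]) with [base]/[acid] = 0.062/0.033:
pH = 8.585 + (+0.274) = 8.86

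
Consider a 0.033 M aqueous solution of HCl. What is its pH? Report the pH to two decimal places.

HCl is a strong acid and dissociates completely, so [H+] = 0.033 M.
pH = -log(0.033) = 1.48

pH = 1.48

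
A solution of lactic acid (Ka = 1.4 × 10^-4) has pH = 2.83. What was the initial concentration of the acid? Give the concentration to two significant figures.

[H+] = 10^(-2.83) = 1.48 × 10^-3 M = x
Ka = x²/(C₀ − x) ⇒ C₀ = x + x²/Ka
C₀ = 1.48 × 10^-3 + (1.48 × 10^-3)²/(1.4 × 10^-4) = 1.71 × 10^-2 M

C₀ = 1.7 × 10^-2 M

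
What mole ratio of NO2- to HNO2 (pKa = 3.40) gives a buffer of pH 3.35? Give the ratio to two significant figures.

ratio = 0.89

pH = pKa + log(r) ⇒ log(r) = 3.35 − 3.40 = -0.05
r = [NO2-]/[HNO2] = 10^(-0.05) = 0.891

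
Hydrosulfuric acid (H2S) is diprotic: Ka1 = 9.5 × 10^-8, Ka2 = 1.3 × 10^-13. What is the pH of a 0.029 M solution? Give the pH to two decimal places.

Ka1 ≫ Ka2, so treat the first dissociation as the only significant source of H+.
Ka1 = x²/(0.029 − x) = 9.5 × 10^-8
x ≈ √(9.5 × 10^-8 × 0.029) = 5.25 × 10^-5 M
pH = −log(5.25 × 10^-5) = 4.28

pH = 4.28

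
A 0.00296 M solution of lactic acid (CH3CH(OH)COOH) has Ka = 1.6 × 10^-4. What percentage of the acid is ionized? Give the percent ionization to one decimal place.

20.7%

CH3CH(OH)COOH ⇌ CH3CH(OH)COO- + H+; let x = [H+] at equilibrium.
Solve x² + 0.00016x − 4.74e-07 = 0 → x = 6.13 × 10^-4 M
% ionization = x/C₀ × 100% = 6.13 × 10^-4/0.00296 × 100% = 20.7%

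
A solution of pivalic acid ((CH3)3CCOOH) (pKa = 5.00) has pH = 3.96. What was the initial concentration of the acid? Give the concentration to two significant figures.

[H+] = 10^(-3.96) = 1.10 × 10^-4 M = x
Ka = 10^(−5.00) = 1.00 × 10^-5
Ka = x²/(C₀ − x) ⇒ C₀ = x + x²/Ka
C₀ = 1.10 × 10^-4 + (1.10 × 10^-4)²/(1.00 × 10^-5) = 1.32 × 10^-3 M

C₀ = 1.3 × 10^-3 M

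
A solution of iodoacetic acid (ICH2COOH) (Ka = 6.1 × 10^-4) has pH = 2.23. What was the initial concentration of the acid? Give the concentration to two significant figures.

[H+] = 10^(-2.23) = 5.89 × 10^-3 M = x
Ka = x²/(C₀ − x) ⇒ C₀ = x + x²/Ka
C₀ = 5.89 × 10^-3 + (5.89 × 10^-3)²/(6.1 × 10^-4) = 6.28 × 10^-2 M

C₀ = 6.3 × 10^-2 M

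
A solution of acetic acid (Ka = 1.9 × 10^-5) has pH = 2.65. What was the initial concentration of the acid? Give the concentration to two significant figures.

[H+] = 10^(-2.65) = 2.24 × 10^-3 M = x
Ka = x²/(C₀ − x) ⇒ C₀ = x + x²/Ka
C₀ = 2.24 × 10^-3 + (2.24 × 10^-3)²/(1.9 × 10^-5) = 2.66 × 10^-1 M

C₀ = 2.7 × 10^-1 M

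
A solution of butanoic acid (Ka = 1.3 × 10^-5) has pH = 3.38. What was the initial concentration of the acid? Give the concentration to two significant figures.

[H+] = 10^(-3.38) = 4.17 × 10^-4 M = x
Ka = x²/(C₀ − x) ⇒ C₀ = x + x²/Ka
C₀ = 4.17 × 10^-4 + (4.17 × 10^-4)²/(1.3 × 10^-5) = 1.38 × 10^-2 M

C₀ = 1.4 × 10^-2 M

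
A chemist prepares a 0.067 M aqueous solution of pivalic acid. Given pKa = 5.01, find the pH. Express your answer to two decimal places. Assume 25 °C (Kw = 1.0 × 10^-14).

pH = 3.09

(CH3)3CCOOH ⇌ (CH3)3CCOO- + H+
Ka = 10^(−5.01) = 9.77 × 10^-6
Ka = x²/(0.067 − x) = 9.77 × 10^-6
Neglecting x in the denominator: x = √(9.77 × 10^-6 × 0.067) = 8.09 × 10^-4 M
pH = −log[H+] = −log(8.09 × 10^-4) = 3.09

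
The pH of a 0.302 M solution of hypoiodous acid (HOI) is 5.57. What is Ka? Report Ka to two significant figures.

[H+] = 10^(-5.57) = 2.69 × 10^-6 M
At equilibrium [HA] = 0.302 − 2.69 × 10^-6 = 3.02 × 10^-1 M
Ka = [H+][A-]/[HA] = (2.69 × 10^-6)² / 3.02 × 10^-1 = 2.4 × 10^-11

Ka = 2.4 × 10^-11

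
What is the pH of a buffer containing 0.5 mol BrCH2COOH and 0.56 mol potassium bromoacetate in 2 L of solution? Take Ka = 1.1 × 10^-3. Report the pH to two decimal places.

pH = 3.01

pKa = −log(1.1 × 10^-3) = 2.959
Using pH = pKa + log([base]/[acid]) with [base]/[acid] = 0.56/0.5:
pH = 2.959 + (+0.049) = 3.01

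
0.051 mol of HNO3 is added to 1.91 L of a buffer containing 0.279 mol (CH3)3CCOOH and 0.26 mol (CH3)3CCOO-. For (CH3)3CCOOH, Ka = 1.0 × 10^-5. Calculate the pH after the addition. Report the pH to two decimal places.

pH = 4.80

After neutralization: n((CH3)3CCOOH) = 0.33 mol, n((CH3)3CCOO-) = 0.209 mol.
pKa = −log(1.0 × 10^-5) = 5.000
pH = pKa + log([A⁻]/[HA]) = 5.000 + log(0.209/0.33) = 5.000 -0.198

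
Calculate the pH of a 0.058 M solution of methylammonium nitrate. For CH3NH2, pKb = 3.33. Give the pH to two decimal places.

CH3NH3+ is the conjugate acid of the weak base CH3NH2.
Kb = 10^(−3.33) = 4.68 × 10^-4
Ka = Kw/Kb = 1.0×10^-14 / 4.68 × 10^-4 = 2.14 × 10^-11
From the ICE table, Ka = [H+]²/(0.058 − [H+]) = 2.14 × 10^-11.
Assume [H+] ≪ 0.058: [H+] ≈ √(2.14 × 10^-11 × 0.058) = 1.11 × 10^-6 M
Check: 0.0019% ionized — well under 5%, approximation valid.
pH = −log(1.11 × 10^-6) = 5.95

pH = 5.95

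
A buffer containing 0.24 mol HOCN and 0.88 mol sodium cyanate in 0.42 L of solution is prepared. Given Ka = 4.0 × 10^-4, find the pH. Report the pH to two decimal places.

pKa = −log(4.0 × 10^-4) = 3.398
Using pH = pKa + log([base]/[acid]) with [base]/[acid] = 0.88/0.24:
pH = 3.398 + (+0.564) = 3.96

pH = 3.96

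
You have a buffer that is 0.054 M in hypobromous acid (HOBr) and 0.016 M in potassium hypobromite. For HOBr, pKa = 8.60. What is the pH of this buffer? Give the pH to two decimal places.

pH = pKa + log([A⁻]/[HA]) = 8.60 + log(0.016/0.054)
pH = 8.60 + (-0.528) = 8.07

pH = 8.07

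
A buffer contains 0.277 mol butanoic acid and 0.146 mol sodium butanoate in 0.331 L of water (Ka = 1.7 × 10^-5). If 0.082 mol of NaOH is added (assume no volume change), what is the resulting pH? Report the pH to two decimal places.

pH = 4.84

After neutralization: n(CH3(CH2)2COOH) = 0.195 mol, n(CH3(CH2)2COO-) = 0.228 mol.
pKa = −log(1.7 × 10^-5) = 4.770
pH = pKa + log(n_CH3(CH2)2COO-/n_CH3(CH2)2COOH) = 4.770 + log(0.228/0.195) = 4.770 + (+0.068)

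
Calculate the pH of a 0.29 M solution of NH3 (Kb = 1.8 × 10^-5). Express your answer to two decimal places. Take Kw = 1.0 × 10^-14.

NH3 + H2O ⇌ NH4+ + OH-
Kb = x²/(0.29 − x) = 1.8 × 10^-5
Since Kb ≪ C₀, x ≈ √(Kb·C₀) = 2.28 × 10^-3 M.
pOH = 2.64, so pH = 14.00 − pOH = 11.36

pH = 11.36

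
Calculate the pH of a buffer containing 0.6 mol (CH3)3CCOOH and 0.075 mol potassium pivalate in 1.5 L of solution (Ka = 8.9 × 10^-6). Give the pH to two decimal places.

pKa = −log(8.9 × 10^-6) = 5.051
Using pH = pKa + log([base]/[acid]) with [base]/[acid] = 0.075/0.6:
pH = 5.051 + (-0.903) = 4.15

pH = 4.15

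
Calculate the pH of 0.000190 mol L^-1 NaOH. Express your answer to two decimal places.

NaOH is a strong base; [OH-] = 0.00019 M.
pOH = -log(0.00019) = 3.72
pH = 14.00 - 3.72 = 10.28

pH = 10.28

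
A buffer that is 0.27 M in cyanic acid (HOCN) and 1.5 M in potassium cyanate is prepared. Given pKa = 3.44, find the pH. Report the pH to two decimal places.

Using pH = pKa + log([base]/[acid]) with [base]/[acid] = 1.5/0.27:
pH = 3.44 + (+0.745) = 4.18

pH = 4.18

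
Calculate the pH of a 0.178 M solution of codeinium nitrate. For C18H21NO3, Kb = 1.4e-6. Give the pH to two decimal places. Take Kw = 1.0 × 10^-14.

pH = 4.45

C18H22NO3+ is the conjugate acid of the weak base C18H21NO3.
Ka = Kw/Kb = 1.0×10^-14 / 1.4 × 10^-6 = 7.14 × 10^-9
Ka = [H+]²/(0.178 − [H+]) = 7.14 × 10^-9
Since Ka ≪ C₀, [H+] ≈ √(Ka·C₀) = 3.56 × 10^-5 M.
Check: 0.02% ionized — well under 5%, approximation valid.
pH = −log(3.56 × 10^-5) = 4.45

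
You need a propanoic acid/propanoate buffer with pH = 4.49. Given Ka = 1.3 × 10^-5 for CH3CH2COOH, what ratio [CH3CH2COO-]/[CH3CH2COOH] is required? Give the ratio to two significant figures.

ratio = 0.40

pKa = -log(1.3 × 10^-5) = 4.886
pH = pKa + log(r) ⇒ log(r) = 4.49 − 4.886 = -0.396
r = [CH3CH2COO-]/[CH3CH2COOH] = 10^(-0.396) = 0.402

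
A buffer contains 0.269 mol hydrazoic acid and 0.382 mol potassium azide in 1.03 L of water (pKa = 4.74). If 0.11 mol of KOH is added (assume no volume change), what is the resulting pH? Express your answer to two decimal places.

OH- converts HN3 to N3-: HN3 → 0.159 mol, N3- → 0.492 mol.
Henderson–Hasselbalch with mole ratio 0.492/0.159: pH = 4.74 + (+0.491)

pH = 5.23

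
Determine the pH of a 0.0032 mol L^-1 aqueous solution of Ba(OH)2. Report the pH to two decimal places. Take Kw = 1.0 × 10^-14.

Ba(OH)2 is a strong base (each formula unit releases 2 OH-); [OH-] = 0.0064 M.
pOH = -log(0.0064) = 2.19
pH = 14.00 - 2.19 = 11.81

pH = 11.81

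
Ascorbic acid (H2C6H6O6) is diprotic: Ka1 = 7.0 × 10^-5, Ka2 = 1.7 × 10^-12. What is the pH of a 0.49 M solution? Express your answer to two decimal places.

Since Ka1 ≫ Ka2, the first ionization dominates [H+].
Ka1 = x²/(0.49 − x) = 7.0 × 10^-5
x ≈ √(7.0 × 10^-5 × 0.49) = 5.86 × 10^-3 M
pH = −log(5.86 × 10^-3) = 2.23

pH = 2.23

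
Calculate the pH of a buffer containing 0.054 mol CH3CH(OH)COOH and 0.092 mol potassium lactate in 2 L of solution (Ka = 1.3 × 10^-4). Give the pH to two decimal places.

pH = 4.12

pKa = −log(1.3 × 10^-4) = 3.886
Henderson–Hasselbalch: pH = pKa + log([CH3CH(OH)COO-]/[CH3CH(OH)COOH]) = 3.886 + log(0.092/0.054)
pH = 3.886 + (+0.231) = 4.12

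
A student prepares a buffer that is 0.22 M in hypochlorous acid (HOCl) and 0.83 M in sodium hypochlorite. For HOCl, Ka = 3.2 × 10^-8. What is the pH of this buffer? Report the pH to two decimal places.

pH = 8.07

pKa = −log(3.2 × 10^-8) = 7.495
Henderson–Hasselbalch: pH = pKa + log([OCl-]/[HOCl]) = 7.495 + log(0.83/0.22)
pH = 7.495 + (+0.577) = 8.07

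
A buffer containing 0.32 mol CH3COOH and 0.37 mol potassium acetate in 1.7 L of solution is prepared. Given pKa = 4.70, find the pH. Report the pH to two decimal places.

pH = 4.76

Using pH = pKa + log([base]/[acid]) with [base]/[acid] = 0.37/0.32:
pH = 4.70 + (+0.063) = 4.76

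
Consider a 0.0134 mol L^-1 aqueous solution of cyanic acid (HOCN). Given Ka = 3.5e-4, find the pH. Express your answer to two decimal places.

HOCN ⇌ OCN- + H+
Ka = [H+]²/(0.0134 − [H+]) = 3.5 × 10^-4
Here C₀/Ka ≈ 38.3, so the small-[H+] approximation fails. Use the quadratic:
[H+] = (−Ka + √(Ka² + 4·Ka·C₀))/2 = 2.00 × 10^-3 M
pH = −log(2.00 × 10^-3) = 2.70

pH = 2.70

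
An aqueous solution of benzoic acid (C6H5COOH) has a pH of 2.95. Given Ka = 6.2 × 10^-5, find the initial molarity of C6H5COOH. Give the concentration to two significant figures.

C₀ = 2.1 × 10^-2 M

[H+] = 10^(-2.95) = 1.12 × 10^-3 M = x
Ka = x²/(C₀ − x) ⇒ C₀ = x + x²/Ka
C₀ = 1.12 × 10^-3 + (1.12 × 10^-3)²/(6.2 × 10^-5) = 2.14 × 10^-2 M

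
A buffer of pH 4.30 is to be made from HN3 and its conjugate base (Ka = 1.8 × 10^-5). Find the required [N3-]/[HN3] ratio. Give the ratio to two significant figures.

pKa = -log(1.8 × 10^-5) = 4.745
pH = pKa + log(r) ⇒ log(r) = 4.30 − 4.745 = -0.445
r = [N3-]/[HN3] = 10^(-0.445) = 0.359

ratio = 0.36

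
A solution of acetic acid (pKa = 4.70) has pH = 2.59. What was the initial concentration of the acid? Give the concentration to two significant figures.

[H+] = 10^(-2.59) = 2.57 × 10^-3 M = x
Ka = 10^(−4.70) = 2.00 × 10^-5
Ka = x²/(C₀ − x) ⇒ C₀ = x + x²/Ka
C₀ = 2.57 × 10^-3 + (2.57 × 10^-3)²/(2.00 × 10^-5) = 3.33 × 10^-1 M

C₀ = 3.3 × 10^-1 M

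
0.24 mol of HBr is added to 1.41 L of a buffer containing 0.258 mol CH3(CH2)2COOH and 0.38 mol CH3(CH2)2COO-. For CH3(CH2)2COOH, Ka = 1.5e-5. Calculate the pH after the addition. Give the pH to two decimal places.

pH = 4.27

Added H+ converts CH3(CH2)2COO- to CH3(CH2)2COOH: CH3(CH2)2COOH → 0.498 mol, CH3(CH2)2COO- → 0.14 mol.
pKa = −log(1.5 × 10^-5) = 4.824
pH = pKa + log([A⁻]/[HA]) = 4.824 + log(0.14/0.498) = 4.824 -0.551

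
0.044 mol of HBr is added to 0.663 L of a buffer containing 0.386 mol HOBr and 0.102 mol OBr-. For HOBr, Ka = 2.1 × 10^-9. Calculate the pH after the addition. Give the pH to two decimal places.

After neutralization: n(HOBr) = 0.43 mol, n(OBr-) = 0.058 mol.
pKa = −log(2.1 × 10^-9) = 8.678
Henderson–Hasselbalch with mole ratio 0.058/0.43: pH = 8.678 + (-0.870)

pH = 7.81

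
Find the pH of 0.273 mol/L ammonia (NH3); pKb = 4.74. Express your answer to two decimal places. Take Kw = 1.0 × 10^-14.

pH = 11.35

NH3 + H2O ⇌ NH4+ + OH-
Kb = 10^(−4.74) = 1.82 × 10^-5
From the ICE table, Kb = [OH-]²/(0.273 − [OH-]) = 1.82 × 10^-5.
Neglecting [OH-] in the denominator: [OH-] = √(1.82 × 10^-5 × 0.273) = 2.23 × 10^-3 M
pOH = −log(2.23 × 10^-3) = 2.65; pH = 14.00 − 2.65 = 11.35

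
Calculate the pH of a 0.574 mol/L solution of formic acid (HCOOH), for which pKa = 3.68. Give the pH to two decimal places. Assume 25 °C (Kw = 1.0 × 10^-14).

HCOOH ⇌ HCOO- + H+
Ka = 10^(−3.68) = 2.09 × 10^-4
From the ICE table, Ka = x²/(0.574 − x) = 2.09 × 10^-4.
Neglecting x in the denominator: x = √(2.09 × 10^-4 × 0.574) = 1.10 × 10^-2 M
(x/C₀ = 1.9% < 5%, so the approximation holds.)
pH = −log[H+] = −log(1.10 × 10^-2) = 1.96

pH = 1.96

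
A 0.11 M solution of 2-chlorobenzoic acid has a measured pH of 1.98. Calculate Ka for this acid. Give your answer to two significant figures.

[H+] = 10^(-1.98) = 1.05 × 10^-2 M
At equilibrium [HA] = 0.11 − 1.05 × 10^-2 = 9.95 × 10^-2 M
Ka = [H+][A-]/[HA] = (1.05 × 10^-2)² / 9.95 × 10^-2 = 1.1 × 10^-3

Ka = 1.1 × 10^-3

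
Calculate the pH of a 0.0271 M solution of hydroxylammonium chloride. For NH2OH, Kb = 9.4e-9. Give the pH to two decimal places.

NH3OH+ is the conjugate acid of the weak base NH2OH.
Ka = Kw/Kb = 1.0×10^-14 / 9.4 × 10^-9 = 1.06 × 10^-6
Let x = [H+] at equilibrium. Ka = x²/(0.0271 − x).
Assume x ≪ 0.0271: x ≈ √(1.06 × 10^-6 × 0.0271) = 1.69 × 10^-4 M
(x/C₀ = 0.63% < 5%, so the approximation holds.)
pH = −log[H+] = −log(1.69 × 10^-4) = 3.77

pH = 3.77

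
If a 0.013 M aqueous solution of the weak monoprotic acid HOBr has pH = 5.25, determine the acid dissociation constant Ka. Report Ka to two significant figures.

[H+] = 10^(-5.25) = 5.62 × 10^-6 M
At equilibrium [HA] = 0.013 − 5.62 × 10^-6 = 1.30 × 10^-2 M
Ka = [H+][A-]/[HA] = (5.62 × 10^-6)² / 1.30 × 10^-2 = 2.4 × 10^-9

Ka = 2.4 × 10^-9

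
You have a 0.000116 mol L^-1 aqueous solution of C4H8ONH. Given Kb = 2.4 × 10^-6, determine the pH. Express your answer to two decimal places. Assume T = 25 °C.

pH = 9.19

C4H8ONH + H2O ⇌ C4H8ONH2+ + OH-
Kb = [OH-]²/(0.000116 − [OH-]) = 2.4 × 10^-6
[OH-] is not negligible relative to C₀; solve [OH-]² + 2.4e-06·[OH-] − 2.78e-10 = 0.
[OH-] = (−Kb + √(Kb² + 4·Kb·C₀))/2 = 1.55 × 10^-5 M
pOH = 4.81, so pH = 14.00 − pOH = 9.19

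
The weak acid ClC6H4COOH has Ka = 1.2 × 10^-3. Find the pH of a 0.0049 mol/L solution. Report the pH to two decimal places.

ClC6H4COOH ⇌ ClC6H4COO- + H+
Ka = x²/(0.0049 − x) = 1.2 × 10^-3
x is not negligible relative to C₀; solve x² + 0.0012·x − 5.88e-06 = 0.
x = (−Ka + √(Ka² + 4·Ka·C₀))/2 = 1.90 × 10^-3 M
pH = −log(1.90 × 10^-3) = 2.72

pH = 2.72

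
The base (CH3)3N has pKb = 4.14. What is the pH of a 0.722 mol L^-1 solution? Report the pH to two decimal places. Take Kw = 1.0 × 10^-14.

(CH3)3N + H2O ⇌ (CH3)3NH+ + OH-
Kb = 10^(−4.14) = 7.24 × 10^-5
Kb = x²/(0.722 − x) = 7.24 × 10^-5
Since Kb ≪ C₀, x ≈ √(Kb·C₀) = 7.23 × 10^-3 M.
(x/C₀ = 1% < 5%, so the approximation holds.)
pOH = −log(7.23 × 10^-3) = 2.14; pH = 14.00 − 2.14 = 11.86

pH = 11.86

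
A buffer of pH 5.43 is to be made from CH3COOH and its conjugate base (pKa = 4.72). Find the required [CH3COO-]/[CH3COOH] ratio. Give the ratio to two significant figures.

ratio = 5.1

pH = pKa + log(r) ⇒ log(r) = 5.43 − 4.72 = +0.71
r = [CH3COO-]/[CH3COOH] = 10^(+0.71) = 5.13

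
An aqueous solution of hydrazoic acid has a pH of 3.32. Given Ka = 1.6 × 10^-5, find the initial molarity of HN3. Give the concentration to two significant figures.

[H+] = 10^(-3.32) = 4.79 × 10^-4 M = x
Ka = x²/(C₀ − x) ⇒ C₀ = x + x²/Ka
C₀ = 4.79 × 10^-4 + (4.79 × 10^-4)²/(1.6 × 10^-5) = 1.48 × 10^-2 M

C₀ = 1.5 × 10^-2 M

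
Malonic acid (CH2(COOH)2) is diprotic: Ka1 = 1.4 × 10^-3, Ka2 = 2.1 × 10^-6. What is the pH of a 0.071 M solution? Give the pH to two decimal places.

Since Ka1 ≫ Ka2, the first ionization dominates [H+].
Ka1 = x²/(0.071 − x) = 1.4 × 10^-3
Solving the quadratic: x = (−Ka1 + √(Ka1² + 4·Ka1·C₀))/2 = 9.29 × 10^-3 M
pH = −log(9.29 × 10^-3) = 2.03

pH = 2.03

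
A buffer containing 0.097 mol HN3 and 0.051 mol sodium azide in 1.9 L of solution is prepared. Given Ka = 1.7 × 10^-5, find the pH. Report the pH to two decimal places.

pKa = −log(1.7 × 10^-5) = 4.770
Using pH = pKa + log([base]/[acid]) with [base]/[acid] = 0.051/0.097:
pH = 4.770 + (-0.279) = 4.49

pH = 4.49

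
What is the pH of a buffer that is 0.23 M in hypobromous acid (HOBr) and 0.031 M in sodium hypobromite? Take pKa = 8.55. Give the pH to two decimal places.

Henderson–Hasselbalch: pH = pKa + log([OBr-]/[HOBr]) = 8.55 + log(0.031/0.23)
pH = 8.55 + (-0.870) = 7.68

pH = 7.68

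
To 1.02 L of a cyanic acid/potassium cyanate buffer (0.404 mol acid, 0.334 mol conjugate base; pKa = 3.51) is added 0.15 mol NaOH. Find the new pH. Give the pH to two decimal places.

OH- converts HOCN to OCN-: HOCN → 0.254 mol, OCN- → 0.484 mol.
pH = pKa + log(n_OCN-/n_HOCN) = 3.51 + log(0.484/0.254) = 3.51 + (+0.280)

pH = 3.79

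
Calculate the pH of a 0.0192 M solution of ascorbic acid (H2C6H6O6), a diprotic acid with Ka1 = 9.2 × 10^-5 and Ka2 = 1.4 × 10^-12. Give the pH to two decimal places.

Since Ka1 ≫ Ka2, the first ionization dominates [H+].
Ka1 = x²/(0.0192 − x) = 9.2 × 10^-5
Solving the quadratic: x = (−Ka1 + √(Ka1² + 4·Ka1·C₀))/2 = 1.28 × 10^-3 M
pH = −log(1.28 × 10^-3) = 2.89

pH = 2.89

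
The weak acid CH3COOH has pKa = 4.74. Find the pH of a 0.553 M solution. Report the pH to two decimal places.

pH = 2.50

CH3COOH ⇌ CH3COO- + H+
Ka = 10^(−4.74) = 1.82 × 10^-5
Ka = [H+]²/(0.553 − [H+]) = 1.82 × 10^-5
Neglecting [H+] in the denominator: [H+] = √(1.82 × 10^-5 × 0.553) = 3.17 × 10^-3 M
Check: 0.57% ionized — well under 5%, approximation valid.
pH = −log(3.17 × 10^-3) = 2.50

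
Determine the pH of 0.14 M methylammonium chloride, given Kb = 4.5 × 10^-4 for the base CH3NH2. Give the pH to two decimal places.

CH3NH3+ is the conjugate acid of the weak base CH3NH2.
Ka = Kw/Kb = 1.0×10^-14 / 4.5 × 10^-4 = 2.22 × 10^-11
From the ICE table, Ka = x²/(0.14 − x) = 2.22 × 10^-11.
Neglecting x in the denominator: x = √(2.22 × 10^-11 × 0.14) = 1.76 × 10^-6 M
Check: 0.0013% ionized — well under 5%, approximation valid.
pH = −log[H+] = −log(1.76 × 10^-6) = 5.75

pH = 5.75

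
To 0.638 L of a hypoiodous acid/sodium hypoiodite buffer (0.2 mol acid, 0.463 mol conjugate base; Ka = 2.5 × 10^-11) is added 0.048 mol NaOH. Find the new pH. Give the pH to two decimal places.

pH = 11.13

After neutralization: n(HOI) = 0.152 mol, n(OI-) = 0.511 mol.
pKa = −log(2.5 × 10^-11) = 10.602
pH = pKa + log([A⁻]/[HA]) = 10.602 + log(0.511/0.152) = 10.602 +0.527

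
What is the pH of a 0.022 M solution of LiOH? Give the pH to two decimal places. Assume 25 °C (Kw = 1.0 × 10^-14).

pH = 12.34

LiOH is a strong base; [OH-] = 0.022 M.
pOH = -log(0.022) = 1.66
pH = 14.00 - 1.66 = 12.34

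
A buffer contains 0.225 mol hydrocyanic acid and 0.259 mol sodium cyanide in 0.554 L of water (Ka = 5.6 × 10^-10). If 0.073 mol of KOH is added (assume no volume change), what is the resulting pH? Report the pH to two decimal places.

pH = 9.59

OH- converts HCN to CN-: HCN → 0.152 mol, CN- → 0.332 mol.
pKa = −log(5.6 × 10^-10) = 9.252
Henderson–Hasselbalch with mole ratio 0.332/0.152: pH = 9.252 + (+0.339)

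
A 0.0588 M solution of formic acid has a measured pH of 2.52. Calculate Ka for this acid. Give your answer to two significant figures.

Ka = 1.6 × 10^-4

[H+] = 10^(-2.52) = 3.02 × 10^-3 M
At equilibrium [HA] = 0.0588 − 3.02 × 10^-3 = 5.58 × 10^-2 M
Ka = [H+][A-]/[HA] = (3.02 × 10^-3)² / 5.58 × 10^-2 = 1.6 × 10^-4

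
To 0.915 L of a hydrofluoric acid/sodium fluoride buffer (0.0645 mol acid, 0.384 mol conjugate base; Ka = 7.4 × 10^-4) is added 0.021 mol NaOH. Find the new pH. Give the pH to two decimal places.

After neutralization: n(HF) = 0.0435 mol, n(F-) = 0.405 mol.
pKa = −log(7.4 × 10^-4) = 3.131
pH = pKa + log(n_F-/n_HF) = 3.131 + log(0.405/0.0435) = 3.131 + (+0.969)

pH = 4.10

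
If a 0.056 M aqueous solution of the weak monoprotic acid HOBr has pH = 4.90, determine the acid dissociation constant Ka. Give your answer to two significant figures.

Ka = 2.8 × 10^-9

[H+] = 10^(-4.90) = 1.26 × 10^-5 M
At equilibrium [HA] = 0.056 − 1.26 × 10^-5 = 5.60 × 10^-2 M
Ka = [H+][A-]/[HA] = (1.26 × 10^-5)² / 5.60 × 10^-2 = 2.8 × 10^-9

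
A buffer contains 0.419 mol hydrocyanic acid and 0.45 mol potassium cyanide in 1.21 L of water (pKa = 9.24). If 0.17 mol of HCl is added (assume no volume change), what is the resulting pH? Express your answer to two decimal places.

pH = 8.92

Added H+ converts CN- to HCN: HCN → 0.589 mol, CN- → 0.28 mol.
Henderson–Hasselbalch with mole ratio 0.28/0.589: pH = 9.24 + (-0.323)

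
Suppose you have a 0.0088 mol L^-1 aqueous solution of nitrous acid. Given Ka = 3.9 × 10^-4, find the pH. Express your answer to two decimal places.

HNO2 ⇌ NO2- + H+
From the ICE table, Ka = [H+]²/(0.0088 − [H+]) = 3.9 × 10^-4.
The 5% rule fails; solving [H+]² + Ka·[H+] − Ka·C₀ = 0 exactly:
[H+] = [−0.00039 + √(0.00039² + 1.37e-05)]/2 = 1.67 × 10^-3 M
pH = −log(1.67 × 10^-3) = 2.78

pH = 2.78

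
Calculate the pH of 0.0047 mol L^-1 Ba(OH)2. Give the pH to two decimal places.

pH = 11.97

Ba(OH)2 is a strong base (each formula unit releases 2 OH-); [OH-] = 0.0094 M.
pOH = -log(0.0094) = 2.03
pH = 14.00 - 2.03 = 11.97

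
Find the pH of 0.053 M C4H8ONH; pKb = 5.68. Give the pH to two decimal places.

pH = 10.52

C4H8ONH + H2O ⇌ C4H8ONH2+ + OH-
Kb = 10^(−5.68) = 2.09 × 10^-6
Kb = [OH-]²/(0.053 − [OH-]) = 2.09 × 10^-6
Neglecting [OH-] in the denominator: [OH-] = √(2.09 × 10^-6 × 0.053) = 3.33 × 10^-4 M
pOH = −log(3.33 × 10^-4) = 3.48; pH = 14.00 − 3.48 = 10.52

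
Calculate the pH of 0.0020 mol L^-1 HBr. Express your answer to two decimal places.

HBr is a strong acid and dissociates completely, so [H+] = 0.0020 M.
pH = -log(0.002) = 2.70

pH = 2.70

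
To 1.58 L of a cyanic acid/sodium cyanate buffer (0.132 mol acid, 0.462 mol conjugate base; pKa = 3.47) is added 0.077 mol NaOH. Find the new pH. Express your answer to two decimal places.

OH- converts HOCN to OCN-: HOCN → 0.055 mol, OCN- → 0.539 mol.
pH = pKa + log(n_OCN-/n_HOCN) = 3.47 + log(0.539/0.055) = 3.47 + (+0.991)

pH = 4.46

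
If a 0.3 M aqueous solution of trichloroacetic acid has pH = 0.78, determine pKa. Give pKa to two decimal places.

[H+] = 10^(-0.78) = 1.66 × 10^-1 M
At equilibrium [HA] = 0.3 − 1.66 × 10^-1 = 1.34 × 10^-1 M
Ka = [H+][A-]/[HA] = (1.66 × 10^-1)² / 1.34 × 10^-1 = 2.06 × 10^-1
pKa = -log(2.06 × 10^-1) = 0.69

pKa = 0.69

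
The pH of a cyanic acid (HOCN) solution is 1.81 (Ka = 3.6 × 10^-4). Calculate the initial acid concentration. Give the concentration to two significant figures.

[H+] = 10^(-1.81) = 1.55 × 10^-2 M = x
Ka = x²/(C₀ − x) ⇒ C₀ = x + x²/Ka
C₀ = 1.55 × 10^-2 + (1.55 × 10^-2)²/(3.6 × 10^-4) = 6.83 × 10^-1 M

C₀ = 6.8 × 10^-1 M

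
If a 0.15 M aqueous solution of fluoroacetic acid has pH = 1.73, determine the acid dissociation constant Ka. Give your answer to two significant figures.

Ka = 2.6 × 10^-3

[H+] = 10^(-1.73) = 1.86 × 10^-2 M
At equilibrium [HA] = 0.15 − 1.86 × 10^-2 = 1.31 × 10^-1 M
Ka = [H+][A-]/[HA] = (1.86 × 10^-2)² / 1.31 × 10^-1 = 2.6 × 10^-3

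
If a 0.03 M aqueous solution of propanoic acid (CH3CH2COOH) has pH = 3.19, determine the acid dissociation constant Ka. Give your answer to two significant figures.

[H+] = 10^(-3.19) = 6.46 × 10^-4 M
At equilibrium [HA] = 0.03 − 6.46 × 10^-4 = 2.94 × 10^-2 M
Ka = [H+][A-]/[HA] = (6.46 × 10^-4)² / 2.94 × 10^-2 = 1.4 × 10^-5

Ka = 1.4 × 10^-5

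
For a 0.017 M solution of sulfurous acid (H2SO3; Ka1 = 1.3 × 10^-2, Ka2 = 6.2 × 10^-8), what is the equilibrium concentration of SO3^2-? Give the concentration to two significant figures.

First ionization gives [H+] ≈ [HSO3-] = 9.72 × 10^-3 M.
Second step: Ka2 = [H+][SO3^2-]/[HSO3-] ≈ [SO3^2-] (since [H+] ≈ [HSO3-]).
So [SO3^2-] ≈ Ka2.

6.2 × 10^-8 M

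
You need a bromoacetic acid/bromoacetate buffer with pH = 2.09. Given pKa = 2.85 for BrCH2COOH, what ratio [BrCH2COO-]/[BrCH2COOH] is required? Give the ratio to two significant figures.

pH = pKa + log(r) ⇒ log(r) = 2.09 − 2.85 = -0.76
r = [BrCH2COO-]/[BrCH2COOH] = 10^(-0.76) = 0.174

ratio = 0.17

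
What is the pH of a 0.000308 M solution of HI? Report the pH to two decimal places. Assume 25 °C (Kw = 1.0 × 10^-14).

HI is a strong acid and dissociates completely, so [H+] = 0.000308 M.
pH = -log(0.000308) = 3.51

pH = 3.51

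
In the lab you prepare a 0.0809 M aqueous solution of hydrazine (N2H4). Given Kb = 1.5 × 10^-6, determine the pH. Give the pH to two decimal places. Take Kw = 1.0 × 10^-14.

pH = 10.54

N2H4 + H2O ⇌ N2H5+ + OH-
Kb = x²/(0.0809 − x) = 1.5 × 10^-6
Neglecting x in the denominator: x = √(1.5 × 10^-6 × 0.0809) = 3.48 × 10^-4 M
Check: 0.43% ionized — well under 5%, approximation valid.
pOH = 3.46, so pH = 14.00 − pOH = 10.54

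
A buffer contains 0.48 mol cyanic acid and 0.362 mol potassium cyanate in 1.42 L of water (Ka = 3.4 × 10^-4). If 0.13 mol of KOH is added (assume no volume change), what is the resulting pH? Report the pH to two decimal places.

OH- converts HOCN to OCN-: HOCN → 0.35 mol, OCN- → 0.492 mol.
pKa = −log(3.4 × 10^-4) = 3.469
Henderson–Hasselbalch with mole ratio 0.492/0.35: pH = 3.469 + (+0.148)

pH = 3.62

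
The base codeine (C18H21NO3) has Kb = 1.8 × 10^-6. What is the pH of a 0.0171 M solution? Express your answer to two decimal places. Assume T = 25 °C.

C18H21NO3 + H2O ⇌ C18H22NO3+ + OH-
Let x = [OH-] at equilibrium. Kb = x²/(0.0171 − x).
Since Kb ≪ C₀, x ≈ √(Kb·C₀) = 1.75 × 10^-4 M.
pOH = −log(1.75 × 10^-4) = 3.76; pH = 14.00 − 3.76 = 10.24

pH = 10.24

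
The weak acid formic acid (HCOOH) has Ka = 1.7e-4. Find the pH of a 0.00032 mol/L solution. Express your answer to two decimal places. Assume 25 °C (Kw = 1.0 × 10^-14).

pH = 3.79

HCOOH ⇌ HCOO- + H+
Ka = [H+]²/(0.00032 − [H+]) = 1.7 × 10^-4
The 5% rule fails; solving [H+]² + Ka·[H+] − Ka·C₀ = 0 exactly:
[H+] = (−Ka + √(Ka² + 4·Ka·C₀))/2 = 1.63 × 10^-4 M
pH = −log[H+] = −log(1.63 × 10^-4) = 3.79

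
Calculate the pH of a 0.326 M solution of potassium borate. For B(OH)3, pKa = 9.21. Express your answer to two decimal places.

B(OH)4- is the conjugate base of the weak acid B(OH)3.
Ka = 10^(−9.21) = 6.17 × 10^-10
Kb = Kw/Ka = 1.0×10^-14 / 6.17 × 10^-10 = 1.62 × 10^-5
Kb = x²/(0.326 − x) = 1.62 × 10^-5
Since Kb ≪ C₀, x ≈ √(Kb·C₀) = 2.30 × 10^-3 M.
(x/C₀ = 0.7% < 5%, so the approximation holds.)
pOH = 2.64, so pH = 14.00 − pOH = 11.36

pH = 11.36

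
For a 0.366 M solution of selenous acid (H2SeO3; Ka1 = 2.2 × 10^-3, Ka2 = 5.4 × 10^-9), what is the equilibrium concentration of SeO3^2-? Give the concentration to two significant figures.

First ionization gives [H+] ≈ [HSeO3-] = 2.73 × 10^-2 M.
Second step: Ka2 = [H+][SeO3^2-]/[HSeO3-] ≈ [SeO3^2-] (since [H+] ≈ [HSeO3-]).
So [SeO3^2-] ≈ Ka2.

5.4 × 10^-9 M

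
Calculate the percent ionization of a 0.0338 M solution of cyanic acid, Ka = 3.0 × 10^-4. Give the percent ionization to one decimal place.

9.0%

HOCN ⇌ OCN- + H+; let x = [H+] at equilibrium.
Solve x² + 0.0003x − 1.01e-05 = 0 → x = 3.04 × 10^-3 M
Fraction ionized = 3.04 × 10^-3 / 0.0338 = 0.0899 → 9.0%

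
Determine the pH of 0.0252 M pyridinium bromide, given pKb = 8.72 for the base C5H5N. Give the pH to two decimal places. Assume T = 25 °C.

C5H5NH+ is the conjugate acid of the weak base C5H5N.
Kb = 10^(−8.72) = 1.91 × 10^-9
Ka = Kw/Kb = 1.0×10^-14 / 1.91 × 10^-9 = 5.24 × 10^-6
From the ICE table, Ka = [H+]²/(0.0252 − [H+]) = 5.24 × 10^-6.
Neglecting [H+] in the denominator: [H+] = √(5.24 × 10^-6 × 0.0252) = 3.63 × 10^-4 M
pH = −log[H+] = −log(3.63 × 10^-4) = 3.44

pH = 3.44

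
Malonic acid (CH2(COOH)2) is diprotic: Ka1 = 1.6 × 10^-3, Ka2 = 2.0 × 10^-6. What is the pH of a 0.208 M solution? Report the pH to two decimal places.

pH = 1.76

Since Ka1 ≫ Ka2, the first ionization dominates [H+].
Ka1 = x²/(0.208 − x) = 1.6 × 10^-3
Solving the quadratic: x = (−Ka1 + √(Ka1² + 4·Ka1·C₀))/2 = 1.75 × 10^-2 M
pH = −log(1.75 × 10^-2) = 1.76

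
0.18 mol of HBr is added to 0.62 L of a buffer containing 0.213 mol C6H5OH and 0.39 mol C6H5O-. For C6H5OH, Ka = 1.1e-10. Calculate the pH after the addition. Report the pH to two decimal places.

pH = 9.69

After neutralization: n(C6H5OH) = 0.393 mol, n(C6H5O-) = 0.21 mol.
pKa = −log(1.1 × 10^-10) = 9.959
pH = pKa + log([A⁻]/[HA]) = 9.959 + log(0.21/0.393) = 9.959 -0.272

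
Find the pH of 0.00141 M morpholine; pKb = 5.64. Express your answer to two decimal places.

C4H8ONH + H2O ⇌ C4H8ONH2+ + OH-
Kb = 10^(−5.64) = 2.29 × 10^-6
Let x = [OH-] at equilibrium. Kb = x²/(0.00141 − x).
Neglecting x in the denominator: x = √(2.29 × 10^-6 × 0.00141) = 5.68 × 10^-5 M
pOH = 4.25, so pH = 14.00 − pOH = 9.75

pH = 9.75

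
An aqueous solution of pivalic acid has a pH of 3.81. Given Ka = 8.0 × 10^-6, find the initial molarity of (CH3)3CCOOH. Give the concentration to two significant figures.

[H+] = 10^(-3.81) = 1.55 × 10^-4 M = x
Ka = x²/(C₀ − x) ⇒ C₀ = x + x²/Ka
C₀ = 1.55 × 10^-4 + (1.55 × 10^-4)²/(8.0 × 10^-6) = 3.16 × 10^-3 M

C₀ = 3.2 × 10^-3 M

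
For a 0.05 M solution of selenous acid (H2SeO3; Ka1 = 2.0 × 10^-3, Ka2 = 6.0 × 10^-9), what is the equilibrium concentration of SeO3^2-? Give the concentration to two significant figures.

6.0 × 10^-9 M

First ionization gives [H+] ≈ [HSeO3-] = 9.05 × 10^-3 M.
Second step: Ka2 = [H+][SeO3^2-]/[HSeO3-] ≈ [SeO3^2-] (since [H+] ≈ [HSeO3-]).
So [SeO3^2-] ≈ Ka2.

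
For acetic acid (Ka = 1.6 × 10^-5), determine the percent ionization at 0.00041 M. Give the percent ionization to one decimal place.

CH3COOH ⇌ CH3COO- + H+; let x = [H+] at equilibrium.
Solve x² + 1.6e-05x − 6.56e-09 = 0 → x = 7.34 × 10^-5 M
Fraction ionized = 7.34 × 10^-5 / 0.00041 = 0.1790 → 17.9%

17.9%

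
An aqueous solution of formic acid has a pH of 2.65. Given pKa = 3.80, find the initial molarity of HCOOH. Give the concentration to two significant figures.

C₀ = 3.4 × 10^-2 M

[H+] = 10^(-2.65) = 2.24 × 10^-3 M = x
Ka = 10^(−3.80) = 1.58 × 10^-4
Ka = x²/(C₀ − x) ⇒ C₀ = x + x²/Ka
C₀ = 2.24 × 10^-3 + (2.24 × 10^-3)²/(1.58 × 10^-4) = 3.40 × 10^-2 M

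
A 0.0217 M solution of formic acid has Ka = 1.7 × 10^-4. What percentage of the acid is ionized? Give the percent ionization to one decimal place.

8.5%

HCOOH ⇌ HCOO- + H+; let x = [H+] at equilibrium.
Solve x² + 0.00017x − 3.69e-06 = 0 → x = 1.84 × 10^-3 M
Fraction ionized = 1.84 × 10^-3 / 0.0217 = 0.0848 → 8.5%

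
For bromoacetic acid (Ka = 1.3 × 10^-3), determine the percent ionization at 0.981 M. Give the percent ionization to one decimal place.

BrCH2COOH ⇌ BrCH2COO- + H+; let x = [H+] at equilibrium.
x ≈ √(Ka·C₀) = √(1.3 × 10^-3 × 0.981) = 3.57 × 10^-2 M
% ionization = x/C₀ × 100% = 3.57 × 10^-2/0.981 × 100% = 3.6%

3.6%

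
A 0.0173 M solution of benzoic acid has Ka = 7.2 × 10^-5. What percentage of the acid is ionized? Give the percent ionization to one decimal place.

6.2%

C6H5COOH ⇌ C6H5COO- + H+; let x = [H+] at equilibrium.
Solve x² + 7.2e-05x − 1.25e-06 = 0 → x = 1.08 × 10^-3 M
Fraction ionized = 1.08 × 10^-3 / 0.0173 = 0.0624 → 6.2%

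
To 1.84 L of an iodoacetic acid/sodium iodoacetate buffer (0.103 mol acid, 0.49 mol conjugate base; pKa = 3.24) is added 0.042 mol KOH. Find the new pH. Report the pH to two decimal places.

pH = 4.18

OH- converts ICH2COOH to ICH2COO-: ICH2COOH → 0.061 mol, ICH2COO- → 0.532 mol.
Henderson–Hasselbalch with mole ratio 0.532/0.061: pH = 3.24 + (+0.941)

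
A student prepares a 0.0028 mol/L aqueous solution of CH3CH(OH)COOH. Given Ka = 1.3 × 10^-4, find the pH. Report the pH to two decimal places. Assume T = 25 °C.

CH3CH(OH)COOH ⇌ CH3CH(OH)COO- + H+
Ka = [H+]²/(0.0028 − [H+]) = 1.3 × 10^-4
[H+] is not negligible relative to C₀; solve [H+]² + 0.00013·[H+] − 3.64e-07 = 0.
[H+] = [−0.00013 + √(0.00013² + 1.46e-06)]/2 = 5.42 × 10^-4 M
pH = −log(5.42 × 10^-4) = 3.27

pH = 3.27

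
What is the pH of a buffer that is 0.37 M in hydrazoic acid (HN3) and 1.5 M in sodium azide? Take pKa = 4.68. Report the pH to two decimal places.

pH = pKa + log([A⁻]/[HA]) = 4.68 + log(1.5/0.37)
pH = 4.68 + (+0.608) = 5.29

pH = 5.29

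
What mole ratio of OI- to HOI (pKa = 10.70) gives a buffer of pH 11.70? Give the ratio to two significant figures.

ratio = 10

pH = pKa + log(r) ⇒ log(r) = 11.70 − 10.70 = +1.00
r = [OI-]/[HOI] = 10^(+1.00) = 10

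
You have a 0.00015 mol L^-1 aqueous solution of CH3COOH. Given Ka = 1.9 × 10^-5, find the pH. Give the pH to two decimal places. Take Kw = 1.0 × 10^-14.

pH = 4.35

CH3COOH ⇌ CH3COO- + H+
Let x = [H+] at equilibrium. Ka = x²/(0.00015 − x).
x is not negligible relative to C₀; solve x² + 1.9e-05·x − 2.85e-09 = 0.
x = (−Ka + √(Ka² + 4·Ka·C₀))/2 = 4.47 × 10^-5 M
pH = −log[H+] = −log(4.47 × 10^-5) = 4.35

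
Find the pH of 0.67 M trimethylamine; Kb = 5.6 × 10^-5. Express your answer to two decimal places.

(CH3)3N + H2O ⇌ (CH3)3NH+ + OH-
Kb = [OH-]²/(0.67 − [OH-]) = 5.6 × 10^-5
Since Kb ≪ C₀, [OH-] ≈ √(Kb·C₀) = 6.13 × 10^-3 M.
pOH = −log(6.13 × 10^-3) = 2.21; pH = 14.00 − 2.21 = 11.79

pH = 11.79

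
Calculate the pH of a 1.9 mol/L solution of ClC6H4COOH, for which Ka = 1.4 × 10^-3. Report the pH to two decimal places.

pH = 1.29

ClC6H4COOH ⇌ ClC6H4COO- + H+
Ka = [H+]²/(1.9 − [H+]) = 1.4 × 10^-3
Since Ka ≪ C₀, [H+] ≈ √(Ka·C₀) = 5.16 × 10^-2 M.
pH = −log[H+] = −log(5.16 × 10^-2) = 1.29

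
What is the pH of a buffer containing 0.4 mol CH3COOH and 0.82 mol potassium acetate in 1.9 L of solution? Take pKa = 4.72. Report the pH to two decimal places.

pH = 5.03

Henderson–Hasselbalch: pH = pKa + log([CH3COO-]/[CH3COOH]) = 4.72 + log(0.82/0.4)
pH = 4.72 + (+0.312) = 5.03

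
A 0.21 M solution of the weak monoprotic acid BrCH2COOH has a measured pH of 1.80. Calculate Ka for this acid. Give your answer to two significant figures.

[H+] = 10^(-1.80) = 1.58 × 10^-2 M
At equilibrium [HA] = 0.21 − 1.58 × 10^-2 = 1.94 × 10^-1 M
Ka = [H+][A-]/[HA] = (1.58 × 10^-2)² / 1.94 × 10^-1 = 1.3 × 10^-3

Ka = 1.3 × 10^-3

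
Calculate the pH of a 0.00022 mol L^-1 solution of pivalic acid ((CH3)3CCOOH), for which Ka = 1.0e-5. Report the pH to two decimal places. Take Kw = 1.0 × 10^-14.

(CH3)3CCOOH ⇌ (CH3)3CCOO- + H+
From the ICE table, Ka = x²/(0.00022 − x) = 1.0 × 10^-5.
x is not negligible relative to C₀; solve x² + 1e-05·x − 2.2e-09 = 0.
x = [−1e-05 + √(1e-05² + 8.8e-09)]/2 = 4.22 × 10^-5 M
pH = −log[H+] = −log(4.22 × 10^-5) = 4.37

pH = 4.37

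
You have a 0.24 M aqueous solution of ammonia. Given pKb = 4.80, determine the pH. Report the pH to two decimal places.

NH3 + H2O ⇌ NH4+ + OH-
Kb = 10^(−4.80) = 1.58 × 10^-5
From the ICE table, Kb = [OH-]²/(0.24 − [OH-]) = 1.58 × 10^-5.
Since Kb ≪ C₀, [OH-] ≈ √(Kb·C₀) = 1.95 × 10^-3 M.
pOH = 2.71, so pH = 14.00 − pOH = 11.29

pH = 11.29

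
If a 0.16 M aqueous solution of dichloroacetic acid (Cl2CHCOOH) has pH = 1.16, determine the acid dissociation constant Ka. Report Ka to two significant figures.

Ka = 5.3 × 10^-2

[H+] = 10^(-1.16) = 6.92 × 10^-2 M
At equilibrium [HA] = 0.16 − 6.92 × 10^-2 = 9.08 × 10^-2 M
Ka = [H+][A-]/[HA] = (6.92 × 10^-2)² / 9.08 × 10^-2 = 5.3 × 10^-2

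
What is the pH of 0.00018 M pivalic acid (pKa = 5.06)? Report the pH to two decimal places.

(CH3)3CCOOH ⇌ (CH3)3CCOO- + H+
Ka = 10^(−5.06) = 8.71 × 10^-6
Ka = x²/(0.00018 − x) = 8.71 × 10^-6
x is not negligible relative to C₀; solve x² + 8.71e-06·x − 1.57e-09 = 0.
x = (−Ka + √(Ka² + 4·Ka·C₀))/2 = 3.55 × 10^-5 M
pH = −log(3.55 × 10^-5) = 4.45

pH = 4.45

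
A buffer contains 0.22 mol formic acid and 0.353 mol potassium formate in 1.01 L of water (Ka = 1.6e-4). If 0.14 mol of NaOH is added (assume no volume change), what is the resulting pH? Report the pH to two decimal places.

pH = 4.59

OH- converts HCOOH to HCOO-: HCOOH → 0.08 mol, HCOO- → 0.493 mol.
pKa = −log(1.6 × 10^-4) = 3.796
pH = pKa + log(n_HCOO-/n_HCOOH) = 3.796 + log(0.493/0.08) = 3.796 + (+0.790)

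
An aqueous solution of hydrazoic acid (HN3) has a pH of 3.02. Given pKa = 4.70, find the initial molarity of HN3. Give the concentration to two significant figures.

[H+] = 10^(-3.02) = 9.55 × 10^-4 M = x
Ka = 10^(−4.70) = 2.00 × 10^-5
Ka = x²/(C₀ − x) ⇒ C₀ = x + x²/Ka
C₀ = 9.55 × 10^-4 + (9.55 × 10^-4)²/(2.00 × 10^-5) = 4.66 × 10^-2 M

C₀ = 4.7 × 10^-2 M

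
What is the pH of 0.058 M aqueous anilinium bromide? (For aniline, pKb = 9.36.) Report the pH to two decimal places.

pH = 2.94

C6H5NH3+ is the conjugate acid of the weak base C6H5NH2.
Kb = 10^(−9.36) = 4.37 × 10^-10
Ka = Kw/Kb = 1.0×10^-14 / 4.37 × 10^-10 = 2.29 × 10^-5
Let x = [H+] at equilibrium. Ka = x²/(0.058 − x).
Assume x ≪ 0.058: x ≈ √(2.29 × 10^-5 × 0.058) = 1.15 × 10^-3 M
pH = −log[H+] = −log(1.15 × 10^-3) = 2.94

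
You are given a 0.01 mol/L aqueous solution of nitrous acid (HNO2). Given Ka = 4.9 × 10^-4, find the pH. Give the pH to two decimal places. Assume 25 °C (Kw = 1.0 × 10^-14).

HNO2 ⇌ NO2- + H+
From the ICE table, Ka = x²/(0.01 − x) = 4.9 × 10^-4.
x is not negligible relative to C₀; solve x² + 0.00049·x − 4.9e-06 = 0.
x = [−0.00049 + √(0.00049² + 1.96e-05)]/2 = 1.98 × 10^-3 M
pH = −log(1.98 × 10^-3) = 2.70

pH = 2.70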